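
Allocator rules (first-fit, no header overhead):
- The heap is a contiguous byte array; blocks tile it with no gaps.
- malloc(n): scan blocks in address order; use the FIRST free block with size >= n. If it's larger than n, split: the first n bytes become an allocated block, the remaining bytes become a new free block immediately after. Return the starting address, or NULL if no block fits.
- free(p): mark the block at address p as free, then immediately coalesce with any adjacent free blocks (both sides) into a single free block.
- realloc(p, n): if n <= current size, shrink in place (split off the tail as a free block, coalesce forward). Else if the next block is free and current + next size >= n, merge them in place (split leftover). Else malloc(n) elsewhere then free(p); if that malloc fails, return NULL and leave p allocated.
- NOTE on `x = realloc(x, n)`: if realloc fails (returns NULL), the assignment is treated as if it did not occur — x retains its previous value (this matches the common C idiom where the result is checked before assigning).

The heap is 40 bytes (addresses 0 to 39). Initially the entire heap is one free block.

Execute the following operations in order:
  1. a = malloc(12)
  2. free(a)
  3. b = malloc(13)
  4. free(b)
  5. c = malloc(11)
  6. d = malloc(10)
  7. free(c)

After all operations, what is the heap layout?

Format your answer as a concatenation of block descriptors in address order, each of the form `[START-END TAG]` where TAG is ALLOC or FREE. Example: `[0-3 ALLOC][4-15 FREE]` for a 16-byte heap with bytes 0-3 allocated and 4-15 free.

Op 1: a = malloc(12) -> a = 0; heap: [0-11 ALLOC][12-39 FREE]
Op 2: free(a) -> (freed a); heap: [0-39 FREE]
Op 3: b = malloc(13) -> b = 0; heap: [0-12 ALLOC][13-39 FREE]
Op 4: free(b) -> (freed b); heap: [0-39 FREE]
Op 5: c = malloc(11) -> c = 0; heap: [0-10 ALLOC][11-39 FREE]
Op 6: d = malloc(10) -> d = 11; heap: [0-10 ALLOC][11-20 ALLOC][21-39 FREE]
Op 7: free(c) -> (freed c); heap: [0-10 FREE][11-20 ALLOC][21-39 FREE]

Answer: [0-10 FREE][11-20 ALLOC][21-39 FREE]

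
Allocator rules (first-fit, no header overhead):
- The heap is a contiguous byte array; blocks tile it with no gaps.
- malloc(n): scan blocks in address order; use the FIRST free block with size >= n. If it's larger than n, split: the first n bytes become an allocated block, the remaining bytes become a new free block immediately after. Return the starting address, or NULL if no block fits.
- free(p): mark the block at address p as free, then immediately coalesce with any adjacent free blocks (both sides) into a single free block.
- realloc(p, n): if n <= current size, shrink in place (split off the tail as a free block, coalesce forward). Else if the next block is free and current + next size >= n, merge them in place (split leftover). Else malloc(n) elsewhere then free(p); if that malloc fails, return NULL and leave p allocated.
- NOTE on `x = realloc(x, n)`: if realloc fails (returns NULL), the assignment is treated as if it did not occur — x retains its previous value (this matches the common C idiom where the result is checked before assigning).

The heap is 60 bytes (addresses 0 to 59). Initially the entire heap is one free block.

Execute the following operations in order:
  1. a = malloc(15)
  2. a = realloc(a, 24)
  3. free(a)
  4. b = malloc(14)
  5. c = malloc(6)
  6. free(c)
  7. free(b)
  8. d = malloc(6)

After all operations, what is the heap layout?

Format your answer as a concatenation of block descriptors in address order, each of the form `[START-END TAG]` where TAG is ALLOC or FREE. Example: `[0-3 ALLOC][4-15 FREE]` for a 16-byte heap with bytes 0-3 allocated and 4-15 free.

Op 1: a = malloc(15) -> a = 0; heap: [0-14 ALLOC][15-59 FREE]
Op 2: a = realloc(a, 24) -> a = 0; heap: [0-23 ALLOC][24-59 FREE]
Op 3: free(a) -> (freed a); heap: [0-59 FREE]
Op 4: b = malloc(14) -> b = 0; heap: [0-13 ALLOC][14-59 FREE]
Op 5: c = malloc(6) -> c = 14; heap: [0-13 ALLOC][14-19 ALLOC][20-59 FREE]
Op 6: free(c) -> (freed c); heap: [0-13 ALLOC][14-59 FREE]
Op 7: free(b) -> (freed b); heap: [0-59 FREE]
Op 8: d = malloc(6) -> d = 0; heap: [0-5 ALLOC][6-59 FREE]

Answer: [0-5 ALLOC][6-59 FREE]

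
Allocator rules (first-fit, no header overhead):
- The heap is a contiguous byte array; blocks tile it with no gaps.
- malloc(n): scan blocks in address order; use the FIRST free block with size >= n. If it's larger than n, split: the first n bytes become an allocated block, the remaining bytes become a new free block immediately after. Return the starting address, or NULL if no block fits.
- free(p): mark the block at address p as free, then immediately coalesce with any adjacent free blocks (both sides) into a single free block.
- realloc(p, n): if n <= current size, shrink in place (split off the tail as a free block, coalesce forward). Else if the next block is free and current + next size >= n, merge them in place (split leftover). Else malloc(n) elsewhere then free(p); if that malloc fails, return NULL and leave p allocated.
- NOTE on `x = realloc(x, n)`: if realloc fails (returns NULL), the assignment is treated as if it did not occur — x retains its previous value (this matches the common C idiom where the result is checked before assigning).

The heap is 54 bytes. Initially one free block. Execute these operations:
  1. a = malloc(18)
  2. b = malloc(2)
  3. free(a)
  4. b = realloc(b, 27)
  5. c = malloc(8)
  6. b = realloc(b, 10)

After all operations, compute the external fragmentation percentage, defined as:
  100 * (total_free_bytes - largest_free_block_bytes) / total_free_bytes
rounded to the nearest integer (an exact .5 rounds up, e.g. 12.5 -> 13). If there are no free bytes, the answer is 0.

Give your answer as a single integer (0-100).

Answer: 28

Derivation:
Op 1: a = malloc(18) -> a = 0; heap: [0-17 ALLOC][18-53 FREE]
Op 2: b = malloc(2) -> b = 18; heap: [0-17 ALLOC][18-19 ALLOC][20-53 FREE]
Op 3: free(a) -> (freed a); heap: [0-17 FREE][18-19 ALLOC][20-53 FREE]
Op 4: b = realloc(b, 27) -> b = 18; heap: [0-17 FREE][18-44 ALLOC][45-53 FREE]
Op 5: c = malloc(8) -> c = 0; heap: [0-7 ALLOC][8-17 FREE][18-44 ALLOC][45-53 FREE]
Op 6: b = realloc(b, 10) -> b = 18; heap: [0-7 ALLOC][8-17 FREE][18-27 ALLOC][28-53 FREE]
Free blocks: [10 26] total_free=36 largest=26 -> 100*(36-26)/36 = 1000/36 ≈ 27.778 -> rounds to 28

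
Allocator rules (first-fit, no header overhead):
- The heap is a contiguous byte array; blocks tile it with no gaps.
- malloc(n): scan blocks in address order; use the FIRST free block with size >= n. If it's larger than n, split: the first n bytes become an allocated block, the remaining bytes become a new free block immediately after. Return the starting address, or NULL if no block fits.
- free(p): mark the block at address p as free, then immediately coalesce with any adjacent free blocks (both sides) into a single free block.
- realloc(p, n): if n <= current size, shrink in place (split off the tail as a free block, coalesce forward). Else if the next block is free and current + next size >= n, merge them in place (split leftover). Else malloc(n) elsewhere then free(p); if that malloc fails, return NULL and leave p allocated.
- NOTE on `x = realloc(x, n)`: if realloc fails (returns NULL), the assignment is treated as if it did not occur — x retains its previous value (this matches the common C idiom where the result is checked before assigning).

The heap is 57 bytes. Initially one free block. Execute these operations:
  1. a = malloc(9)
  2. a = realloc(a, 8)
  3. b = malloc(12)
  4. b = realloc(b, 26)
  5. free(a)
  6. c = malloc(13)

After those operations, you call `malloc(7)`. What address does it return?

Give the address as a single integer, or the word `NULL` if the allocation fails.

Op 1: a = malloc(9) -> a = 0; heap: [0-8 ALLOC][9-56 FREE]
Op 2: a = realloc(a, 8) -> a = 0; heap: [0-7 ALLOC][8-56 FREE]
Op 3: b = malloc(12) -> b = 8; heap: [0-7 ALLOC][8-19 ALLOC][20-56 FREE]
Op 4: b = realloc(b, 26) -> b = 8; heap: [0-7 ALLOC][8-33 ALLOC][34-56 FREE]
Op 5: free(a) -> (freed a); heap: [0-7 FREE][8-33 ALLOC][34-56 FREE]
Op 6: c = malloc(13) -> c = 34; heap: [0-7 FREE][8-33 ALLOC][34-46 ALLOC][47-56 FREE]
malloc(7): first-fit scan over [0-7 FREE][8-33 ALLOC][34-46 ALLOC][47-56 FREE] -> 0

Answer: 0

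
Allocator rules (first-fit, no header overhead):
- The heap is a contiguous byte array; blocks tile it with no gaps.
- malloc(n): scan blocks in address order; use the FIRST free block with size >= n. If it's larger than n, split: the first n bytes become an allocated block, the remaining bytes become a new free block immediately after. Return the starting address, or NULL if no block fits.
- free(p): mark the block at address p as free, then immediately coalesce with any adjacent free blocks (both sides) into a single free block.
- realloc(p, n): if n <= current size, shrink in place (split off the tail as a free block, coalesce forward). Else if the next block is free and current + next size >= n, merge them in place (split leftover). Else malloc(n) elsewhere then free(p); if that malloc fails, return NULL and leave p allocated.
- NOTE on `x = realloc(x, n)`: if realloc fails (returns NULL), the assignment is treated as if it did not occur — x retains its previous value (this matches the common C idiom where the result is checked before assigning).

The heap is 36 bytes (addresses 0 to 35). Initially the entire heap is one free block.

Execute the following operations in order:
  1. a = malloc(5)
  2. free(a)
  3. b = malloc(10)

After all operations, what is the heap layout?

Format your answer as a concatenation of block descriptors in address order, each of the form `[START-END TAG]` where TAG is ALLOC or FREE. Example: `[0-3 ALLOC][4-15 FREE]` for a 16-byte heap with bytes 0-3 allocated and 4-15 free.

Op 1: a = malloc(5) -> a = 0; heap: [0-4 ALLOC][5-35 FREE]
Op 2: free(a) -> (freed a); heap: [0-35 FREE]
Op 3: b = malloc(10) -> b = 0; heap: [0-9 ALLOC][10-35 FREE]

Answer: [0-9 ALLOC][10-35 FREE]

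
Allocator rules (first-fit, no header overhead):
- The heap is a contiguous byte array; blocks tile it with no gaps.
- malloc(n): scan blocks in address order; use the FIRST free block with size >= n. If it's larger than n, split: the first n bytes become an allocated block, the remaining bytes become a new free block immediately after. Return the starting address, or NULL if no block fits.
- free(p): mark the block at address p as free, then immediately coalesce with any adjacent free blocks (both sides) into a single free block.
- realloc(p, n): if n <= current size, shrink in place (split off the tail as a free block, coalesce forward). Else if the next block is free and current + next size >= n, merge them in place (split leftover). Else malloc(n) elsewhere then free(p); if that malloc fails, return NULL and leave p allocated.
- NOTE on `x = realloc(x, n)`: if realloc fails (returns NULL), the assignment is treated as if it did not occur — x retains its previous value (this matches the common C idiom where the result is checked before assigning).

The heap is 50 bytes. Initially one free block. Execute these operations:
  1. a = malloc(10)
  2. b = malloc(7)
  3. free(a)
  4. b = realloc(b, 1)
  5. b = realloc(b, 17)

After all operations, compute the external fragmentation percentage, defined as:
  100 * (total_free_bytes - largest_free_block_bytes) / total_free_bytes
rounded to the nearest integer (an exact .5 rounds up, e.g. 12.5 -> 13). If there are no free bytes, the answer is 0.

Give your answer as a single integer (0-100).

Op 1: a = malloc(10) -> a = 0; heap: [0-9 ALLOC][10-49 FREE]
Op 2: b = malloc(7) -> b = 10; heap: [0-9 ALLOC][10-16 ALLOC][17-49 FREE]
Op 3: free(a) -> (freed a); heap: [0-9 FREE][10-16 ALLOC][17-49 FREE]
Op 4: b = realloc(b, 1) -> b = 10; heap: [0-9 FREE][10-10 ALLOC][11-49 FREE]
Op 5: b = realloc(b, 17) -> b = 10; heap: [0-9 FREE][10-26 ALLOC][27-49 FREE]
Free blocks: [10 23] total_free=33 largest=23 -> 100*(33-23)/33 = 1000/33 ≈ 30.303 -> rounds to 30

Answer: 30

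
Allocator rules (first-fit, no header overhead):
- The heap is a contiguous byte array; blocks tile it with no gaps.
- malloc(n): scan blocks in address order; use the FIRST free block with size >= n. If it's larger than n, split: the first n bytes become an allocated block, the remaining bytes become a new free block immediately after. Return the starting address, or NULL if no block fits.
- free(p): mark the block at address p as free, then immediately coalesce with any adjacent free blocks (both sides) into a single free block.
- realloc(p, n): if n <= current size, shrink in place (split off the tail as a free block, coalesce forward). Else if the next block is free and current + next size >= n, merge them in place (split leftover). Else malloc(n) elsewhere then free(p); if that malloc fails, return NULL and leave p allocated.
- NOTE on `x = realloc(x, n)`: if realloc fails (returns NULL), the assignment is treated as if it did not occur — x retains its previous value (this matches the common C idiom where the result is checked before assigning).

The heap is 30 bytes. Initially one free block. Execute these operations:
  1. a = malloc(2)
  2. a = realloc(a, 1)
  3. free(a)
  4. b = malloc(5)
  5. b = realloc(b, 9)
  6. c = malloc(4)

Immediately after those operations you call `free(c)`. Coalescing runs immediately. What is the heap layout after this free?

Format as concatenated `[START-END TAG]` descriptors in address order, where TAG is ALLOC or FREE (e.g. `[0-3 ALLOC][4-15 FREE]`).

Op 1: a = malloc(2) -> a = 0; heap: [0-1 ALLOC][2-29 FREE]
Op 2: a = realloc(a, 1) -> a = 0; heap: [0-0 ALLOC][1-29 FREE]
Op 3: free(a) -> (freed a); heap: [0-29 FREE]
Op 4: b = malloc(5) -> b = 0; heap: [0-4 ALLOC][5-29 FREE]
Op 5: b = realloc(b, 9) -> b = 0; heap: [0-8 ALLOC][9-29 FREE]
Op 6: c = malloc(4) -> c = 9; heap: [0-8 ALLOC][9-12 ALLOC][13-29 FREE]
free(c): c = 9 -> block [9-12 ALLOC]; mark free, coalesce with adjacent free neighbors -> [0-8 ALLOC][9-29 FREE]

Answer: [0-8 ALLOC][9-29 FREE]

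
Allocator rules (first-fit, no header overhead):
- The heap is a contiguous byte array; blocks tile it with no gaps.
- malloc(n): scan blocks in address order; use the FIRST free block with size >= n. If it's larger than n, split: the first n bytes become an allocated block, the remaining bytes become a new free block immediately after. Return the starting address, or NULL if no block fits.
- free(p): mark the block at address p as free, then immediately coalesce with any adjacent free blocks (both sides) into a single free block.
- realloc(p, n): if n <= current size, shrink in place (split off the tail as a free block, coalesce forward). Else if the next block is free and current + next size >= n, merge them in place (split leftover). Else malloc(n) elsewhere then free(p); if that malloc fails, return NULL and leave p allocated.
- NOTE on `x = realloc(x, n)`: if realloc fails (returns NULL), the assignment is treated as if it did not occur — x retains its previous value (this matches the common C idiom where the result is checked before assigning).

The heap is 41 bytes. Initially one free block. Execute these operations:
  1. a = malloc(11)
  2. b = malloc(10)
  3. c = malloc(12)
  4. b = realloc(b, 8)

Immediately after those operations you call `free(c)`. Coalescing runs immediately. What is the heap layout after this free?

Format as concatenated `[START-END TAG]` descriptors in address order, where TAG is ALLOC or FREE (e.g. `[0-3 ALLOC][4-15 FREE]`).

Answer: [0-10 ALLOC][11-18 ALLOC][19-40 FREE]

Derivation:
Op 1: a = malloc(11) -> a = 0; heap: [0-10 ALLOC][11-40 FREE]
Op 2: b = malloc(10) -> b = 11; heap: [0-10 ALLOC][11-20 ALLOC][21-40 FREE]
Op 3: c = malloc(12) -> c = 21; heap: [0-10 ALLOC][11-20 ALLOC][21-32 ALLOC][33-40 FREE]
Op 4: b = realloc(b, 8) -> b = 11; heap: [0-10 ALLOC][11-18 ALLOC][19-20 FREE][21-32 ALLOC][33-40 FREE]
free(c): c = 21 -> block [21-32 ALLOC]; mark free, coalesce with adjacent free neighbors -> [0-10 ALLOC][11-18 ALLOC][19-40 FREE]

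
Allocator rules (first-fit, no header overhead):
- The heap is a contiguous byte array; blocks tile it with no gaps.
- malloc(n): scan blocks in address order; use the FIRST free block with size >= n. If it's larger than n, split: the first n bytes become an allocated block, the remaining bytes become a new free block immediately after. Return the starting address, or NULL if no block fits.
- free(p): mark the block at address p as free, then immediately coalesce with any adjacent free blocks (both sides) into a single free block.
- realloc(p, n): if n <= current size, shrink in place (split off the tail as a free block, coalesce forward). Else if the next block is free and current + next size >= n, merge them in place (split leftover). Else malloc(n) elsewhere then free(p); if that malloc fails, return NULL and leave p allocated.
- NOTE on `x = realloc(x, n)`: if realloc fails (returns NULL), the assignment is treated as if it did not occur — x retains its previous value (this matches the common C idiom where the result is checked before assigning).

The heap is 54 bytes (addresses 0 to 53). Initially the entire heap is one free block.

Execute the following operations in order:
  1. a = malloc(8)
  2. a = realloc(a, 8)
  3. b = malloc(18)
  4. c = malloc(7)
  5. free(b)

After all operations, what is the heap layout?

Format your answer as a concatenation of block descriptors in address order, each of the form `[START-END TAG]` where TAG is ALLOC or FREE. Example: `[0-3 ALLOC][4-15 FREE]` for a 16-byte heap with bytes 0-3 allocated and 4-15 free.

Op 1: a = malloc(8) -> a = 0; heap: [0-7 ALLOC][8-53 FREE]
Op 2: a = realloc(a, 8) -> a = 0; heap: [0-7 ALLOC][8-53 FREE]
Op 3: b = malloc(18) -> b = 8; heap: [0-7 ALLOC][8-25 ALLOC][26-53 FREE]
Op 4: c = malloc(7) -> c = 26; heap: [0-7 ALLOC][8-25 ALLOC][26-32 ALLOC][33-53 FREE]
Op 5: free(b) -> (freed b); heap: [0-7 ALLOC][8-25 FREE][26-32 ALLOC][33-53 FREE]

Answer: [0-7 ALLOC][8-25 FREE][26-32 ALLOC][33-53 FREE]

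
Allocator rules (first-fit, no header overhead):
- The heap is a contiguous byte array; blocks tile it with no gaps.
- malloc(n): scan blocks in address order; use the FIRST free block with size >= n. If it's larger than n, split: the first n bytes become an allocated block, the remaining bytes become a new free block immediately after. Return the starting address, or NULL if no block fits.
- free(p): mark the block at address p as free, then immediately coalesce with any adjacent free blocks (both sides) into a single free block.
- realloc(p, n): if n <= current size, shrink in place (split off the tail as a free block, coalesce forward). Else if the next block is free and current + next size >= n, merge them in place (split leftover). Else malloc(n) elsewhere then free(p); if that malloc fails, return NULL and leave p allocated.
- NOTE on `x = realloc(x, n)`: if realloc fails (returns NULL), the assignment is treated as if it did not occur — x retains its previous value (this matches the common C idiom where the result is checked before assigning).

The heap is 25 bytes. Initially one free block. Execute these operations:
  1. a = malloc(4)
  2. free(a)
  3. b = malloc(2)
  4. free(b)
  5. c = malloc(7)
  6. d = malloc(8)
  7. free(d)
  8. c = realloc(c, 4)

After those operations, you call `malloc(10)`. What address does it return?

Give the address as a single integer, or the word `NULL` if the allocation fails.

Op 1: a = malloc(4) -> a = 0; heap: [0-3 ALLOC][4-24 FREE]
Op 2: free(a) -> (freed a); heap: [0-24 FREE]
Op 3: b = malloc(2) -> b = 0; heap: [0-1 ALLOC][2-24 FREE]
Op 4: free(b) -> (freed b); heap: [0-24 FREE]
Op 5: c = malloc(7) -> c = 0; heap: [0-6 ALLOC][7-24 FREE]
Op 6: d = malloc(8) -> d = 7; heap: [0-6 ALLOC][7-14 ALLOC][15-24 FREE]
Op 7: free(d) -> (freed d); heap: [0-6 ALLOC][7-24 FREE]
Op 8: c = realloc(c, 4) -> c = 0; heap: [0-3 ALLOC][4-24 FREE]
malloc(10): first-fit scan over [0-3 ALLOC][4-24 FREE] -> 4

Answer: 4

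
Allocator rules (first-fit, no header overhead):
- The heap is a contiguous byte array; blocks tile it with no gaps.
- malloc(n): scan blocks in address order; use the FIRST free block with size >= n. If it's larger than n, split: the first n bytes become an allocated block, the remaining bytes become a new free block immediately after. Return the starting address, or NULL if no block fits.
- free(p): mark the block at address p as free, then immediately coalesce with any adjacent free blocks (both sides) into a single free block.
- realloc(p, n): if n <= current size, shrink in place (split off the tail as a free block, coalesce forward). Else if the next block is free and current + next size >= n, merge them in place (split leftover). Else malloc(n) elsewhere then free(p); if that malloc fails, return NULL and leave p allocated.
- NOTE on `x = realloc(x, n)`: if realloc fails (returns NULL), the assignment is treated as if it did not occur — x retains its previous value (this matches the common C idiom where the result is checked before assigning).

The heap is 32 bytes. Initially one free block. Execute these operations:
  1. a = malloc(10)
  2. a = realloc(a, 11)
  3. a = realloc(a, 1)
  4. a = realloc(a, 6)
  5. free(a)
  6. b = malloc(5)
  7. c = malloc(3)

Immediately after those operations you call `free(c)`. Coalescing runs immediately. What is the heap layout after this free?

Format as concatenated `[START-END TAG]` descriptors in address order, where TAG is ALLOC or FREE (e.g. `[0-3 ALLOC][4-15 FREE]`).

Op 1: a = malloc(10) -> a = 0; heap: [0-9 ALLOC][10-31 FREE]
Op 2: a = realloc(a, 11) -> a = 0; heap: [0-10 ALLOC][11-31 FREE]
Op 3: a = realloc(a, 1) -> a = 0; heap: [0-0 ALLOC][1-31 FREE]
Op 4: a = realloc(a, 6) -> a = 0; heap: [0-5 ALLOC][6-31 FREE]
Op 5: free(a) -> (freed a); heap: [0-31 FREE]
Op 6: b = malloc(5) -> b = 0; heap: [0-4 ALLOC][5-31 FREE]
Op 7: c = malloc(3) -> c = 5; heap: [0-4 ALLOC][5-7 ALLOC][8-31 FREE]
free(c): c = 5 -> block [5-7 ALLOC]; mark free, coalesce with adjacent free neighbors -> [0-4 ALLOC][5-31 FREE]

Answer: [0-4 ALLOC][5-31 FREE]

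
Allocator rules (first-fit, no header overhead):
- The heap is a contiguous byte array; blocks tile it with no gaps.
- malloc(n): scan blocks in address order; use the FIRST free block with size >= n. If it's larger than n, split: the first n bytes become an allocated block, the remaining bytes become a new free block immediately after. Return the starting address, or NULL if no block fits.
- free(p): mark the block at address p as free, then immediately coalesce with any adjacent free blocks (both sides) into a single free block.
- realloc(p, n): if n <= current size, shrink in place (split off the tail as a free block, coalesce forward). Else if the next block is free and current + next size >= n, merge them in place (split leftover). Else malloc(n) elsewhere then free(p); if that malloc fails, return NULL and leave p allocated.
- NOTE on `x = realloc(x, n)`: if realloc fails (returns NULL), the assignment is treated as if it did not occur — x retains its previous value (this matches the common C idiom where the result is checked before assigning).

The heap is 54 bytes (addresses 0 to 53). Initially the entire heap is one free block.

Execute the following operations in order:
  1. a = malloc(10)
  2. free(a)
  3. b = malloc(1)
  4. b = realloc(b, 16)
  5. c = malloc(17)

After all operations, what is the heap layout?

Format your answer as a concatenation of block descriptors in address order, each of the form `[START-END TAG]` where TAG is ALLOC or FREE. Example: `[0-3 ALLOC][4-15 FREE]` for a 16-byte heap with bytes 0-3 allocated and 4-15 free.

Answer: [0-15 ALLOC][16-32 ALLOC][33-53 FREE]

Derivation:
Op 1: a = malloc(10) -> a = 0; heap: [0-9 ALLOC][10-53 FREE]
Op 2: free(a) -> (freed a); heap: [0-53 FREE]
Op 3: b = malloc(1) -> b = 0; heap: [0-0 ALLOC][1-53 FREE]
Op 4: b = realloc(b, 16) -> b = 0; heap: [0-15 ALLOC][16-53 FREE]
Op 5: c = malloc(17) -> c = 16; heap: [0-15 ALLOC][16-32 ALLOC][33-53 FREE]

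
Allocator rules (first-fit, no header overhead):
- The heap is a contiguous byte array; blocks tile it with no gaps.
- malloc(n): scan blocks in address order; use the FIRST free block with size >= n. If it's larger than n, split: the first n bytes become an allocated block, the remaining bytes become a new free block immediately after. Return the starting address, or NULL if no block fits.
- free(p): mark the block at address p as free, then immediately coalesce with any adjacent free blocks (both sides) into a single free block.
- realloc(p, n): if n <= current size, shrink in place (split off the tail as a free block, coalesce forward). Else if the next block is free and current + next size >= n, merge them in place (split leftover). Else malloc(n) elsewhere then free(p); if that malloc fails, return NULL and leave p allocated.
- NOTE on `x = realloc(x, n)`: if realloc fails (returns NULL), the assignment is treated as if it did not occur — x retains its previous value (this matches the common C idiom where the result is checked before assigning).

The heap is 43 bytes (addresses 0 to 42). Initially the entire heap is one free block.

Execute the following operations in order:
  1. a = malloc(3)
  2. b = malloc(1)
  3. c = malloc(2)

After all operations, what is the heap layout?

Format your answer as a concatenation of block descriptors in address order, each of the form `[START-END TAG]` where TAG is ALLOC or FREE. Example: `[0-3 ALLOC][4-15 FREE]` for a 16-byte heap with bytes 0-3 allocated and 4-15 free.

Answer: [0-2 ALLOC][3-3 ALLOC][4-5 ALLOC][6-42 FREE]

Derivation:
Op 1: a = malloc(3) -> a = 0; heap: [0-2 ALLOC][3-42 FREE]
Op 2: b = malloc(1) -> b = 3; heap: [0-2 ALLOC][3-3 ALLOC][4-42 FREE]
Op 3: c = malloc(2) -> c = 4; heap: [0-2 ALLOC][3-3 ALLOC][4-5 ALLOC][6-42 FREE]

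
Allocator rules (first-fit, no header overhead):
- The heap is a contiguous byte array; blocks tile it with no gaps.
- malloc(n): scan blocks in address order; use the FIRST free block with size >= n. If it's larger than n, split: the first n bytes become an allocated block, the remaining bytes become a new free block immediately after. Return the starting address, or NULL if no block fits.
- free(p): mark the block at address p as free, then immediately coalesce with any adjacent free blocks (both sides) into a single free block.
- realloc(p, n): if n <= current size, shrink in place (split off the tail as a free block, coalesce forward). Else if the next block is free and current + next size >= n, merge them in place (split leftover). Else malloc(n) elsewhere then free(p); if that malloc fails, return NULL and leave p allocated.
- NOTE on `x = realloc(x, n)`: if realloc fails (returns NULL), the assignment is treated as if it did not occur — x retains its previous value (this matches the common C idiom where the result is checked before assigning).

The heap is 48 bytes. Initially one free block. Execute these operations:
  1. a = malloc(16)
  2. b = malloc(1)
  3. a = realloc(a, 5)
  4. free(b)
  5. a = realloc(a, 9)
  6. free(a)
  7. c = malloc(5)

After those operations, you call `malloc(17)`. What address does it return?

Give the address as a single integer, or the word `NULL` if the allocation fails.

Answer: 5

Derivation:
Op 1: a = malloc(16) -> a = 0; heap: [0-15 ALLOC][16-47 FREE]
Op 2: b = malloc(1) -> b = 16; heap: [0-15 ALLOC][16-16 ALLOC][17-47 FREE]
Op 3: a = realloc(a, 5) -> a = 0; heap: [0-4 ALLOC][5-15 FREE][16-16 ALLOC][17-47 FREE]
Op 4: free(b) -> (freed b); heap: [0-4 ALLOC][5-47 FREE]
Op 5: a = realloc(a, 9) -> a = 0; heap: [0-8 ALLOC][9-47 FREE]
Op 6: free(a) -> (freed a); heap: [0-47 FREE]
Op 7: c = malloc(5) -> c = 0; heap: [0-4 ALLOC][5-47 FREE]
malloc(17): first-fit scan over [0-4 ALLOC][5-47 FREE] -> 5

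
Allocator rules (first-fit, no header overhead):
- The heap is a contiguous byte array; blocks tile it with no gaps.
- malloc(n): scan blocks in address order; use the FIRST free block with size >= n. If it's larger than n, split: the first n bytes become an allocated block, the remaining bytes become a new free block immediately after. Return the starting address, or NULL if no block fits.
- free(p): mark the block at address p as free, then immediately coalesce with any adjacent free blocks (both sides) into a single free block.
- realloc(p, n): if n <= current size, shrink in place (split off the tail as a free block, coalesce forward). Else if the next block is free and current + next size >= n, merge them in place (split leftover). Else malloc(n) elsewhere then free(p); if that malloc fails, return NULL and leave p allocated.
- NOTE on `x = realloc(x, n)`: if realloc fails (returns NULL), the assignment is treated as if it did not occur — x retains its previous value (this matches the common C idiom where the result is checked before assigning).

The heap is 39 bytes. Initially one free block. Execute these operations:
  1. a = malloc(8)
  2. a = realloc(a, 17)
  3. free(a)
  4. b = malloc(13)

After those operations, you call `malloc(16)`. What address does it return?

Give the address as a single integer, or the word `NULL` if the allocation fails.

Op 1: a = malloc(8) -> a = 0; heap: [0-7 ALLOC][8-38 FREE]
Op 2: a = realloc(a, 17) -> a = 0; heap: [0-16 ALLOC][17-38 FREE]
Op 3: free(a) -> (freed a); heap: [0-38 FREE]
Op 4: b = malloc(13) -> b = 0; heap: [0-12 ALLOC][13-38 FREE]
malloc(16): first-fit scan over [0-12 ALLOC][13-38 FREE] -> 13

Answer: 13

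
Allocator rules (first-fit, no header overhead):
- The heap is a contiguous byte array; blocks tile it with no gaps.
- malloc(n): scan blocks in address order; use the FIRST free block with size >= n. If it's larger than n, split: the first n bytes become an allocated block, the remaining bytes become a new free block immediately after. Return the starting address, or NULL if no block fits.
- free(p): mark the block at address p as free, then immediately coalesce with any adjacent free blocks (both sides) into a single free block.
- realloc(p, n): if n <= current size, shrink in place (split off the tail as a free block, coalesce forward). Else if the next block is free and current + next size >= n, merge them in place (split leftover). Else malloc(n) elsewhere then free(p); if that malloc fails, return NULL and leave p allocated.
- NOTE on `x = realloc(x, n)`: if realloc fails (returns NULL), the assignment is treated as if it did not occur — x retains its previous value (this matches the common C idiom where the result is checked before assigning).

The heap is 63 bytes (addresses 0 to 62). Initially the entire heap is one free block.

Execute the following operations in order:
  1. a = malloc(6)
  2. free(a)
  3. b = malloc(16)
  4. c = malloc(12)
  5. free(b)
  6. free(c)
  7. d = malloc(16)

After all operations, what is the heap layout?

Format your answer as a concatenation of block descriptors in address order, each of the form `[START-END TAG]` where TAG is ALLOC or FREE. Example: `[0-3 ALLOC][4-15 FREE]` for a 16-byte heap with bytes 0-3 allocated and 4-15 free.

Answer: [0-15 ALLOC][16-62 FREE]

Derivation:
Op 1: a = malloc(6) -> a = 0; heap: [0-5 ALLOC][6-62 FREE]
Op 2: free(a) -> (freed a); heap: [0-62 FREE]
Op 3: b = malloc(16) -> b = 0; heap: [0-15 ALLOC][16-62 FREE]
Op 4: c = malloc(12) -> c = 16; heap: [0-15 ALLOC][16-27 ALLOC][28-62 FREE]
Op 5: free(b) -> (freed b); heap: [0-15 FREE][16-27 ALLOC][28-62 FREE]
Op 6: free(c) -> (freed c); heap: [0-62 FREE]
Op 7: d = malloc(16) -> d = 0; heap: [0-15 ALLOC][16-62 FREE]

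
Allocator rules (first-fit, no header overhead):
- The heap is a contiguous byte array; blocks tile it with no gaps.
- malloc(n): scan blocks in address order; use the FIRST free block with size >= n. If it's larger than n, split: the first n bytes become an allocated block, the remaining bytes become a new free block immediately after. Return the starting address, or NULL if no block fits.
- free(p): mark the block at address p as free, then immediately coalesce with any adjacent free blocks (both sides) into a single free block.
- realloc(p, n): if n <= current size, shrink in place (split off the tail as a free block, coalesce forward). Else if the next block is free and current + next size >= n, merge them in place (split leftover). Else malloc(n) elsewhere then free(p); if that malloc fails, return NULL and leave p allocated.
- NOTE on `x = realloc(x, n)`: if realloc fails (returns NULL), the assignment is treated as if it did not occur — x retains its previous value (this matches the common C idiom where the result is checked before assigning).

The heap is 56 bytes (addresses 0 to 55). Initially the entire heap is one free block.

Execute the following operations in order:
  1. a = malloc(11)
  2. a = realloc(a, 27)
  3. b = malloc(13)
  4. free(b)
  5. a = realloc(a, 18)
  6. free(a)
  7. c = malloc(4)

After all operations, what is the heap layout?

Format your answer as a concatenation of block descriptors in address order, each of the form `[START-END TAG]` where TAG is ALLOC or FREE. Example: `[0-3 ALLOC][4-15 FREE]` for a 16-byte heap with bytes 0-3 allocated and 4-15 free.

Op 1: a = malloc(11) -> a = 0; heap: [0-10 ALLOC][11-55 FREE]
Op 2: a = realloc(a, 27) -> a = 0; heap: [0-26 ALLOC][27-55 FREE]
Op 3: b = malloc(13) -> b = 27; heap: [0-26 ALLOC][27-39 ALLOC][40-55 FREE]
Op 4: free(b) -> (freed b); heap: [0-26 ALLOC][27-55 FREE]
Op 5: a = realloc(a, 18) -> a = 0; heap: [0-17 ALLOC][18-55 FREE]
Op 6: free(a) -> (freed a); heap: [0-55 FREE]
Op 7: c = malloc(4) -> c = 0; heap: [0-3 ALLOC][4-55 FREE]

Answer: [0-3 ALLOC][4-55 FREE]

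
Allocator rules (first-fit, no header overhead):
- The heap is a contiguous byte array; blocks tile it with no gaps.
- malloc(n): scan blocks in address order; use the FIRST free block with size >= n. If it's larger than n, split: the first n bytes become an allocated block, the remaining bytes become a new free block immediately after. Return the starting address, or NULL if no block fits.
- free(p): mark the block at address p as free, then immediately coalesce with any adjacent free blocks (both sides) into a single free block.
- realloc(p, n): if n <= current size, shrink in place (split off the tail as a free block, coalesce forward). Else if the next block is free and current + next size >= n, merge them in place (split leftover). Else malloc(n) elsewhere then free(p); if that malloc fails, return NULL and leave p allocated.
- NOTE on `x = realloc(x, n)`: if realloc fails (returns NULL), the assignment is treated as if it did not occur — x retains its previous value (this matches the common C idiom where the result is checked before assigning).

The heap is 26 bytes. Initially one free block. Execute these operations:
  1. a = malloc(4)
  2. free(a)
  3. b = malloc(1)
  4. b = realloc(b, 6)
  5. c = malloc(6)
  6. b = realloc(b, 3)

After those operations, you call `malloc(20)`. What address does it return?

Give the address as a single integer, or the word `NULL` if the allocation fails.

Op 1: a = malloc(4) -> a = 0; heap: [0-3 ALLOC][4-25 FREE]
Op 2: free(a) -> (freed a); heap: [0-25 FREE]
Op 3: b = malloc(1) -> b = 0; heap: [0-0 ALLOC][1-25 FREE]
Op 4: b = realloc(b, 6) -> b = 0; heap: [0-5 ALLOC][6-25 FREE]
Op 5: c = malloc(6) -> c = 6; heap: [0-5 ALLOC][6-11 ALLOC][12-25 FREE]
Op 6: b = realloc(b, 3) -> b = 0; heap: [0-2 ALLOC][3-5 FREE][6-11 ALLOC][12-25 FREE]
malloc(20): first-fit scan over [0-2 ALLOC][3-5 FREE][6-11 ALLOC][12-25 FREE] -> NULL

Answer: NULL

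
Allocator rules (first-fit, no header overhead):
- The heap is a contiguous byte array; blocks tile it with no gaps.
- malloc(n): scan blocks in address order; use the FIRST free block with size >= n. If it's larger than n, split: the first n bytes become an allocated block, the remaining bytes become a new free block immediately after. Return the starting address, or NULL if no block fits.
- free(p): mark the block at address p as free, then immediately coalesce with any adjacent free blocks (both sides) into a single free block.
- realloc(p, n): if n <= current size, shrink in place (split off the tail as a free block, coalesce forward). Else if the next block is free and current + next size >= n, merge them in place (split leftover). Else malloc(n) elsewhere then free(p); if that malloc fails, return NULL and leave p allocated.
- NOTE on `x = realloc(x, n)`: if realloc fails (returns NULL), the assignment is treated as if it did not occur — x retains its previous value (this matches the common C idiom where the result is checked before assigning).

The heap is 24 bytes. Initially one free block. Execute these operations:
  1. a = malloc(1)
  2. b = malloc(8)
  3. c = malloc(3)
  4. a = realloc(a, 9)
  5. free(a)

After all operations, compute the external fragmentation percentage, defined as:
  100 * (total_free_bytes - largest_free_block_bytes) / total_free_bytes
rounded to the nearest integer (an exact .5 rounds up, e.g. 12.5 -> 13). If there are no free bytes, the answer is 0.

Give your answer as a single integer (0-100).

Answer: 8

Derivation:
Op 1: a = malloc(1) -> a = 0; heap: [0-0 ALLOC][1-23 FREE]
Op 2: b = malloc(8) -> b = 1; heap: [0-0 ALLOC][1-8 ALLOC][9-23 FREE]
Op 3: c = malloc(3) -> c = 9; heap: [0-0 ALLOC][1-8 ALLOC][9-11 ALLOC][12-23 FREE]
Op 4: a = realloc(a, 9) -> a = 12; heap: [0-0 FREE][1-8 ALLOC][9-11 ALLOC][12-20 ALLOC][21-23 FREE]
Op 5: free(a) -> (freed a); heap: [0-0 FREE][1-8 ALLOC][9-11 ALLOC][12-23 FREE]
Free blocks: [1 12] total_free=13 largest=12 -> 100*(13-12)/13 = 100/13 ≈ 7.692 -> rounds to 8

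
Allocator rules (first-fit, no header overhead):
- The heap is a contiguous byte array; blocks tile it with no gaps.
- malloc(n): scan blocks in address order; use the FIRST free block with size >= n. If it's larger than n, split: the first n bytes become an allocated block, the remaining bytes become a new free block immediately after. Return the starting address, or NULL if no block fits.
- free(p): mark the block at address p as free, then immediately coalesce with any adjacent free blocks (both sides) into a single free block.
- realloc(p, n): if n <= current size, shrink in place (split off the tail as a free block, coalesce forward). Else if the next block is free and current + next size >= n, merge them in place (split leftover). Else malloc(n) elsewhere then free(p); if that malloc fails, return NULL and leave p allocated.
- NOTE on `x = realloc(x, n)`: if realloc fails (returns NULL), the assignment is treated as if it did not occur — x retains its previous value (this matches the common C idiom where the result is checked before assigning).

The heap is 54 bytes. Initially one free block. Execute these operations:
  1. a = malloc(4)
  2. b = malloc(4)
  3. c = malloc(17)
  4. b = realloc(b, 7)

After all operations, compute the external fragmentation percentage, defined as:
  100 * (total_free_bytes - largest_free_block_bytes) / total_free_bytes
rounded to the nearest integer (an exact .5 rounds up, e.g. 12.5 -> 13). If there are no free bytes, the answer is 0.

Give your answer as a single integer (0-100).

Answer: 15

Derivation:
Op 1: a = malloc(4) -> a = 0; heap: [0-3 ALLOC][4-53 FREE]
Op 2: b = malloc(4) -> b = 4; heap: [0-3 ALLOC][4-7 ALLOC][8-53 FREE]
Op 3: c = malloc(17) -> c = 8; heap: [0-3 ALLOC][4-7 ALLOC][8-24 ALLOC][25-53 FREE]
Op 4: b = realloc(b, 7) -> b = 25; heap: [0-3 ALLOC][4-7 FREE][8-24 ALLOC][25-31 ALLOC][32-53 FREE]
Free blocks: [4 22] total_free=26 largest=22 -> 100*(26-22)/26 = 400/26 ≈ 15.385 -> rounds to 15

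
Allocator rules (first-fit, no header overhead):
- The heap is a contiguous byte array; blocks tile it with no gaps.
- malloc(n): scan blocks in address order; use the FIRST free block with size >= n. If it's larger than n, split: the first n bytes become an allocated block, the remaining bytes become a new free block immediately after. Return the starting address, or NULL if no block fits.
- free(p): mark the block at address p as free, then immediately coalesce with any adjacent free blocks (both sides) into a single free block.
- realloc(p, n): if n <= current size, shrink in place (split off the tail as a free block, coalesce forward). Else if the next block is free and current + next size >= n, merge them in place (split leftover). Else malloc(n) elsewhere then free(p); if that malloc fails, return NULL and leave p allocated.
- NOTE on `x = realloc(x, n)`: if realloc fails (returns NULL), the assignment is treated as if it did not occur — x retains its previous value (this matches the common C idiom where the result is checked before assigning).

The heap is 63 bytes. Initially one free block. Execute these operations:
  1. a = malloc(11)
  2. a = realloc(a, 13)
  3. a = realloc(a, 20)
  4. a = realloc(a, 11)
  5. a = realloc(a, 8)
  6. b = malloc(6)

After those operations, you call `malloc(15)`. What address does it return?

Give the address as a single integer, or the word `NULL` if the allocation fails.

Op 1: a = malloc(11) -> a = 0; heap: [0-10 ALLOC][11-62 FREE]
Op 2: a = realloc(a, 13) -> a = 0; heap: [0-12 ALLOC][13-62 FREE]
Op 3: a = realloc(a, 20) -> a = 0; heap: [0-19 ALLOC][20-62 FREE]
Op 4: a = realloc(a, 11) -> a = 0; heap: [0-10 ALLOC][11-62 FREE]
Op 5: a = realloc(a, 8) -> a = 0; heap: [0-7 ALLOC][8-62 FREE]
Op 6: b = malloc(6) -> b = 8; heap: [0-7 ALLOC][8-13 ALLOC][14-62 FREE]
malloc(15): first-fit scan over [0-7 ALLOC][8-13 ALLOC][14-62 FREE] -> 14

Answer: 14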